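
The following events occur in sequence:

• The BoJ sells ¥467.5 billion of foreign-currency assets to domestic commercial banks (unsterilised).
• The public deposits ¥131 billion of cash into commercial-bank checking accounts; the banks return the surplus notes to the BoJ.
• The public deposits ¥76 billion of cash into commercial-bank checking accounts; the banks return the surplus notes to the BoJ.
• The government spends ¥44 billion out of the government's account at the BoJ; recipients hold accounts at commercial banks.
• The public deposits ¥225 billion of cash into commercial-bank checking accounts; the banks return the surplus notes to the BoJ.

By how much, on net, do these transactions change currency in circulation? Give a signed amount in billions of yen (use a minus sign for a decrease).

-¥432 billion

BoJ balance sheet:
  Assets:      Foreign assets −¥467.5B
  Liabilities: Bank reserves +¥8.5B, Currency in circulation −¥432B, Government deposits −¥44B
Commercial banking system:
  Assets:      Reserves at CB +¥8.5B, Foreign assets +¥467.5B
  Liabilities: Checkable deposits +¥476B
So the change in currency in circulation is -¥432 billion.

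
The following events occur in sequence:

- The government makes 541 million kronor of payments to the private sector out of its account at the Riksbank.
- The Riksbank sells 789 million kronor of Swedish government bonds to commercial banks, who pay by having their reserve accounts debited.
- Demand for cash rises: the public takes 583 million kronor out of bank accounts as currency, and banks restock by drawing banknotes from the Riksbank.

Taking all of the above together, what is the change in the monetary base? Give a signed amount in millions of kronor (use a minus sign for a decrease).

-248 million

Government spending 541 million kronor: a non-base liability converts back to reserves → +541M.
OMO sale (to banks) 789 million kronor: Riksbank balance sheet contracts → −789M.
Currency withdrawal 583 million kronor: just a shift between currency and reserves — both are base money → 0.
Net: 541 − 789 + 0 = -248 million.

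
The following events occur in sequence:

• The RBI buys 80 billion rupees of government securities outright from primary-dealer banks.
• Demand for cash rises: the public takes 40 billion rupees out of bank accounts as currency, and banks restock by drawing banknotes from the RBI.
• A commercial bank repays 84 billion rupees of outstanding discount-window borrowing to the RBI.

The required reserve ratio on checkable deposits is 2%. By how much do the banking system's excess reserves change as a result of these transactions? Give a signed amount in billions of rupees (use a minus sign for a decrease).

-43.2 billion

OMO purchase (from banks) 80 billion rupees: reserves +80B, deposits 0.
Currency withdrawal 40 billion rupees: reserves −40B, deposits −40B.
Discount-window repayment 84 billion rupees: reserves −84B, deposits 0.
Totals: Δreserves = −44B, Δdeposits = −40B.
Δrequired reserves = 2% × −40B = −0.8B.
Δexcess reserves = Δreserves − Δrequired = −44B − (−0.8B) = -43.2 billion.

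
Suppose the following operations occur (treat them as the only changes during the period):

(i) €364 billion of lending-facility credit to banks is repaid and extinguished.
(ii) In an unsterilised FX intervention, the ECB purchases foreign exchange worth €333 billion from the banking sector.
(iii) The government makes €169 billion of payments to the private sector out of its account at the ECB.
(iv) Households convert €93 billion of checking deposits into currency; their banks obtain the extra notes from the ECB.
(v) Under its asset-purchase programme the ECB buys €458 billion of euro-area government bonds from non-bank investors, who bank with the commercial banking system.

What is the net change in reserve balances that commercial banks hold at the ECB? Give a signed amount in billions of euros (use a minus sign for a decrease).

Discount-window repayment €364 billion: repayment is debited from reserves → −€364B.
FX purchase €333 billion: the ECB pays by crediting reserve accounts → +€333B.
Government spending €169 billion: government payments flow into bank reserve accounts → +€169B.
Currency withdrawal €93 billion: banks swap reserves for currency → −€93B.
Asset purchase (from non-banks) €458 billion: the ECB pays by crediting reserve accounts → +€458B.
Net: −364 + 333 + 169 − 93 + 458 = +€503 billion.

+€503 billion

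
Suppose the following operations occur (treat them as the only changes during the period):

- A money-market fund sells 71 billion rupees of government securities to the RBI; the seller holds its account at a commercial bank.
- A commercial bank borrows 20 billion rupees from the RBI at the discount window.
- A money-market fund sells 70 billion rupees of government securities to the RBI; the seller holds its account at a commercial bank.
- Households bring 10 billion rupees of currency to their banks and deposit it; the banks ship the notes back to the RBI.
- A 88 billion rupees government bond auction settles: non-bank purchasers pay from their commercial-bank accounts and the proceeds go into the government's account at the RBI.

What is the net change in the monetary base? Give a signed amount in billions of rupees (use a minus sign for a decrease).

+73 billion

RBI balance sheet:
  Assets:      Securities +141B, Loans to banks +20B
  Liabilities: Bank reserves +83B, Currency in circulation −10B, Government deposits +88B
Monetary base = currency + reserves: −10B + (+83B) = +73 billion.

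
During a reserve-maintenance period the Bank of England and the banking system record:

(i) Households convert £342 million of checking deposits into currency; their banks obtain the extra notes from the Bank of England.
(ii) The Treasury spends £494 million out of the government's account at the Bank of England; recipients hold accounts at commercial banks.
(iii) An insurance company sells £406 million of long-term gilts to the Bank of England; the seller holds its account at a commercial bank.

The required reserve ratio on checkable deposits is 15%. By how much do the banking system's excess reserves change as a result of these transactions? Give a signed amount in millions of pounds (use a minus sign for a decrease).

+£474.3 million

Currency withdrawal £342 million: reserves −£342M, deposits −£342M.
Government spending £494 million: reserves +£494M, deposits +£494M.
Asset purchase (from non-banks) £406 million: reserves +£406M, deposits +£406M.
Totals: Δreserves = +£558M, Δdeposits = +£558M.
Δrequired reserves = 15% × +£558M = +£83.7M.
Δexcess reserves = Δreserves − Δrequired = +£558M − (+£83.7M) = +£474.3 million.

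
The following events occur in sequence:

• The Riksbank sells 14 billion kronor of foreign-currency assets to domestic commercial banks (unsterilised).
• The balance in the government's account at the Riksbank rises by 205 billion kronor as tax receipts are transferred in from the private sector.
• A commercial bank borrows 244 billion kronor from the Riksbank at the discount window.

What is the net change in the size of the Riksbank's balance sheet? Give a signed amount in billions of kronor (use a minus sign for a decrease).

FX sale 14 billion kronor: a Riksbank asset is shed → −14B.
Government account inflow 205 billion kronor: only the composition of liabilities changes → 0.
Discount-window loan 244 billion kronor: a Riksbank asset is acquired → +244B.
Net: −14 + 0 + 244 = +230 billion.

+230 billion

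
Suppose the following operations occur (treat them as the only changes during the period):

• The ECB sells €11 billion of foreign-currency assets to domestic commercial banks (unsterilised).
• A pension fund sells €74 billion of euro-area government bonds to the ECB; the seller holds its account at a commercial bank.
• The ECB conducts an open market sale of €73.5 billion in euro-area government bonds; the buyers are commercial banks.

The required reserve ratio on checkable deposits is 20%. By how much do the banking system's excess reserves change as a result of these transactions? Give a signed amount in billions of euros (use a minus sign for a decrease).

FX sale €11 billion: reserves −€11B, deposits 0.
Asset purchase (from non-banks) €74 billion: reserves +€74B, deposits +€74B.
OMO sale (to banks) €73.5 billion: reserves −€73.5B, deposits 0.
Totals: Δreserves = −€10.5B, Δdeposits = +€74B.
Δrequired reserves = 20% × +€74B = +€14.8B.
Δexcess reserves = Δreserves − Δrequired = −€10.5B − (+€14.8B) = -€25.3 billion.

-€25.3 billion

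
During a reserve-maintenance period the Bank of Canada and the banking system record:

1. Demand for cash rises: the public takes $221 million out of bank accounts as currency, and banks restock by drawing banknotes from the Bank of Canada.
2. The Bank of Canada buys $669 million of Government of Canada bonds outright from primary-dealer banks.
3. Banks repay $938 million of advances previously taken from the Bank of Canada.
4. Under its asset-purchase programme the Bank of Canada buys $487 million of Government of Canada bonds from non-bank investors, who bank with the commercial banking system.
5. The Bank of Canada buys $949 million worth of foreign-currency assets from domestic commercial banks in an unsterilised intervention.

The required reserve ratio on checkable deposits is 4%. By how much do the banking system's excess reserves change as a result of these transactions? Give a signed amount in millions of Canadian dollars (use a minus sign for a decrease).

Currency withdrawal $221 million: reserves −$221M, deposits −$221M.
OMO purchase (from banks) $669 million: reserves +$669M, deposits 0.
Discount-window repayment $938 million: reserves −$938M, deposits 0.
Asset purchase (from non-banks) $487 million: reserves +$487M, deposits +$487M.
FX purchase $949 million: reserves +$949M, deposits 0.
Totals: Δreserves = +$946M, Δdeposits = +$266M.
Δrequired reserves = 4% × +$266M = +$10.64M.
Δexcess reserves = Δreserves − Δrequired = +$946M − (+$10.64M) = +$935.36 million.

+$935.36 million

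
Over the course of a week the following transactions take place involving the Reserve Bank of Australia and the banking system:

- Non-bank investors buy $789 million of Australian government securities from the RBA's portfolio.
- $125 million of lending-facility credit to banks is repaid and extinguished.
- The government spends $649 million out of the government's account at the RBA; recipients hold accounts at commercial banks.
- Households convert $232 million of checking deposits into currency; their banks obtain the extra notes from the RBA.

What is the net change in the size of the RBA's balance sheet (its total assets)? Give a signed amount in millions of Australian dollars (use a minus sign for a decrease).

RBA balance sheet:
  Assets:      Securities −$789M, Loans to banks −$125M
  Liabilities: Bank reserves −$497M, Currency in circulation +$232M, Government deposits −$649M
Change in total RBA assets = -$914 million.

-$914 million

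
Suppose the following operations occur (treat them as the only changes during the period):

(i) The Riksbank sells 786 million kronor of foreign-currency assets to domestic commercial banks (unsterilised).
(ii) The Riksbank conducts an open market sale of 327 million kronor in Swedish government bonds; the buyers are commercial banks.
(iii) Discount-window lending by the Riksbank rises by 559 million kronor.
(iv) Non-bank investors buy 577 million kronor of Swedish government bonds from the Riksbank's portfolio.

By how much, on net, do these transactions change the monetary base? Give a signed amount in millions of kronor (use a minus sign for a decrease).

-1131 million

FX sale 786 million kronor: Riksbank balance sheet contracts → −786M.
OMO sale (to banks) 327 million kronor: Riksbank balance sheet contracts → −327M.
Discount-window loan 559 million kronor: Riksbank balance sheet expands → +559M.
Asset sale (to non-banks) 577 million kronor: Riksbank balance sheet contracts → −577M.
Net: −786 − 327 + 559 − 577 = -1131 million.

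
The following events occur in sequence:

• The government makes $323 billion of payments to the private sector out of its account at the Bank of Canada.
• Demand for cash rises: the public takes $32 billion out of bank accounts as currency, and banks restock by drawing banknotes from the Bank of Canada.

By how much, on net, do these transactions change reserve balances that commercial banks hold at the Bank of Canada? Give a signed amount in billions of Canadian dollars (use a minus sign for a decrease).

+$291 billion

Government spending $323 billion: government payments flow into bank reserve accounts → +$323B.
Currency withdrawal $32 billion: banks swap reserves for currency → −$32B.
Net: 323 − 32 = +$291 billion.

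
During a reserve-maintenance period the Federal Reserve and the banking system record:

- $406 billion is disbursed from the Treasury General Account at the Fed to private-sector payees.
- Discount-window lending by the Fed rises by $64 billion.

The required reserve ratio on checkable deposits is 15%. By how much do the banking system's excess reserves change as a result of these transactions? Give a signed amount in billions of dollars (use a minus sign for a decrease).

Government spending $406 billion: reserves +$406B, deposits +$406B.
Discount-window loan $64 billion: reserves +$64B, deposits 0.
Totals: Δreserves = +$470B, Δdeposits = +$406B.
Δrequired reserves = 15% × +$406B = +$60.9B.
Δexcess reserves = Δreserves − Δrequired = +$470B − (+$60.9B) = +$409.1 billion.

+$409.1 billion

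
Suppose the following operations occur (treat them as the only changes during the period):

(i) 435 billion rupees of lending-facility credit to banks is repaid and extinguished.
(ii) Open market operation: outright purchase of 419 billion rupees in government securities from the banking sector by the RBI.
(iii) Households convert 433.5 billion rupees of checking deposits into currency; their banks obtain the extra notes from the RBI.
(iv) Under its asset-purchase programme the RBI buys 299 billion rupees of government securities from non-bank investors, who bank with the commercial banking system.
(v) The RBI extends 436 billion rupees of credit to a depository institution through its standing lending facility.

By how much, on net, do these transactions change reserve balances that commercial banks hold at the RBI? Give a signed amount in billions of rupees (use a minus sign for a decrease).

RBI balance sheet:
  Assets:      Securities +718B, Loans to banks +1B
  Liabilities: Bank reserves +285.5B, Currency in circulation +433.5B
Commercial banking system:
  Assets:      Reserves at CB +285.5B, Securities −419B
  Liabilities: Checkable deposits −134.5B, Borrowings from CB +1B
So the change in reserve balances that commercial banks hold at the RBI is +285.5 billion.

+285.5 billion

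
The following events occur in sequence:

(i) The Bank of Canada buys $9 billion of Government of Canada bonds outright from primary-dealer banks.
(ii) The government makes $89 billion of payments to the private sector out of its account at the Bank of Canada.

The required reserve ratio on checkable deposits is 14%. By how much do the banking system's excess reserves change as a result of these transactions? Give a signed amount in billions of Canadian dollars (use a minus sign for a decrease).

OMO purchase (from banks) $9 billion: reserves +$9B, deposits 0.
Government spending $89 billion: reserves +$89B, deposits +$89B.
Totals: Δreserves = +$98B, Δdeposits = +$89B.
Δrequired reserves = 14% × +$89B = +$12.46B.
Δexcess reserves = Δreserves − Δrequired = +$98B − (+$12.46B) = +$85.54 billion.

+$85.54 billion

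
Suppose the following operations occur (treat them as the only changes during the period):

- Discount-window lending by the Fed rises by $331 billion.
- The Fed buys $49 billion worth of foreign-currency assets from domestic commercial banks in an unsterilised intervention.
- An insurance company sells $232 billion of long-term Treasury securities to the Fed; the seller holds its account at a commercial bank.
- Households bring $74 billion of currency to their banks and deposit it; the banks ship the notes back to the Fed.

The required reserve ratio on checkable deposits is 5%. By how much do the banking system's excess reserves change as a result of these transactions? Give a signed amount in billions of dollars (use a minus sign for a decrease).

+$670.7 billion

Discount-window loan $331 billion: reserves +$331B, deposits 0.
FX purchase $49 billion: reserves +$49B, deposits 0.
Asset purchase (from non-banks) $232 billion: reserves +$232B, deposits +$232B.
Currency deposit $74 billion: reserves +$74B, deposits +$74B.
Totals: Δreserves = +$686B, Δdeposits = +$306B.
Δrequired reserves = 5% × +$306B = +$15.3B.
Δexcess reserves = Δreserves − Δrequired = +$686B − (+$15.3B) = +$670.7 billion.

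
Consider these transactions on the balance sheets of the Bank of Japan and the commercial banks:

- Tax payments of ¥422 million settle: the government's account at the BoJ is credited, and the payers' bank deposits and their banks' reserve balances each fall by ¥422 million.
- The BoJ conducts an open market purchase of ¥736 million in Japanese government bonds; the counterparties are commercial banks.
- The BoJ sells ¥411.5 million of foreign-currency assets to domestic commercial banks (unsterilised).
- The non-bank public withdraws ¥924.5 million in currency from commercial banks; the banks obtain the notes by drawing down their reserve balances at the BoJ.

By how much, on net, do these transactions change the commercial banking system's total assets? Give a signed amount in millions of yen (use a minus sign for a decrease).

-¥1346.5 million

BoJ balance sheet:
  Assets:      Securities +¥736M, Foreign assets −¥411.5M
  Liabilities: Bank reserves −¥1022M, Currency in circulation +¥924.5M, Government deposits +¥422M
Commercial banking system:
  Assets:      Reserves at CB −¥1022M, Securities −¥736M, Foreign assets +¥411.5M
  Liabilities: Checkable deposits −¥1346.5M
Change in total bank assets = -¥1346.5 million.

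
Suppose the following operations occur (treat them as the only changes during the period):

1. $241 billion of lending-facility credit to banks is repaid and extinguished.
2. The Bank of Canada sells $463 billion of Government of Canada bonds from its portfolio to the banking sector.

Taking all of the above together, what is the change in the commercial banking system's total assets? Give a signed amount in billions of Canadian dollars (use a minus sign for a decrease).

Bank of Canada balance sheet:
  Assets:      Securities −$463B, Loans to banks −$241B
  Liabilities: Bank reserves −$704B
Commercial banking system:
  Assets:      Reserves at CB −$704B, Securities +$463B
  Liabilities: Borrowings from CB −$241B
Change in total bank assets = -$241 billion.

-$241 billion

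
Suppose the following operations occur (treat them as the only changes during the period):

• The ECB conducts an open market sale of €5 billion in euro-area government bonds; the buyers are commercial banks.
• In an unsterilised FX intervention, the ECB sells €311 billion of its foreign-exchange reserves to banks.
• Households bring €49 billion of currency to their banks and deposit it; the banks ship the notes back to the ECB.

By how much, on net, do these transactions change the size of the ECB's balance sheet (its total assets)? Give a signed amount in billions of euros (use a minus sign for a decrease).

-€316 billion

OMO sale (to banks) €5 billion: an ECB asset is shed → −€5B.
FX sale €311 billion: an ECB asset is shed → −€311B.
Currency deposit €49 billion: only the composition of liabilities changes → 0.
Net: −5 − 311 + 0 = -€316 billion.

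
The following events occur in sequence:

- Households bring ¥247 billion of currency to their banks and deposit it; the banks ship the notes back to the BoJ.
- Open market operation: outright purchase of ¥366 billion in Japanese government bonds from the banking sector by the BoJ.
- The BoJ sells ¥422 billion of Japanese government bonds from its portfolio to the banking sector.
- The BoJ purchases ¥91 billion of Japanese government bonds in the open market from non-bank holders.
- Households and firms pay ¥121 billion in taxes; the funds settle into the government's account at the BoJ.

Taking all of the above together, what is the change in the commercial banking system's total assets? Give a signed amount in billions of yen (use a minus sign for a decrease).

BoJ balance sheet:
  Assets:      Securities +¥35B
  Liabilities: Bank reserves +¥161B, Currency in circulation −¥247B, Government deposits +¥121B
Commercial banking system:
  Assets:      Reserves at CB +¥161B, Securities +¥56B
  Liabilities: Checkable deposits +¥217B
Change in total bank assets = +¥217 billion.

+¥217 billion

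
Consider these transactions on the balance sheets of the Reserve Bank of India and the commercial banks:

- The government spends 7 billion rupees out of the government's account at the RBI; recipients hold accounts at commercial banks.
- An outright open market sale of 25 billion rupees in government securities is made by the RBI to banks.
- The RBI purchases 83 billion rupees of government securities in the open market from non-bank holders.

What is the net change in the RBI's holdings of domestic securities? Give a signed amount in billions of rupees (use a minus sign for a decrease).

Government spending 7 billion rupees: the RBI's securities portfolio is untouched → 0.
OMO sale (to banks) 25 billion rupees: securities removed from the RBI's portfolio → −25B.
Asset purchase (from non-banks) 83 billion rupees: securities added to the RBI's portfolio → +83B.
Net: 0 − 25 + 83 = +58 billion.

+58 billion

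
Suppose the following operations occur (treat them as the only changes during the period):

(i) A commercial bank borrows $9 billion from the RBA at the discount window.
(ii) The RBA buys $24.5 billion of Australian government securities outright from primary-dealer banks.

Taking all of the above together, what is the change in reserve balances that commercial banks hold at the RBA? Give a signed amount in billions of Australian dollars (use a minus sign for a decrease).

+$33.5 billion

RBA balance sheet:
  Assets:      Securities +$24.5B, Loans to banks +$9B
  Liabilities: Bank reserves +$33.5B
Commercial banking system:
  Assets:      Reserves at CB +$33.5B, Securities −$24.5B
  Liabilities: Borrowings from CB +$9B
So the change in reserve balances that commercial banks hold at the RBA is +$33.5 billion.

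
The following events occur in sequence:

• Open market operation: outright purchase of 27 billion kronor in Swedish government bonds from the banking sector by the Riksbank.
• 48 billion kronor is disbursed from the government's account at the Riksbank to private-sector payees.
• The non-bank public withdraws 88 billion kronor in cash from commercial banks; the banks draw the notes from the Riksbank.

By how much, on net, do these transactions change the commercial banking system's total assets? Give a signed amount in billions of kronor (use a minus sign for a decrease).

-40 billion

OMO purchase (from banks) 27 billion kronor: just an asset swap on bank balance sheets → 0.
Government spending 48 billion kronor: bank balance sheets expand → +48B.
Currency withdrawal 88 billion kronor: bank balance sheets shrink → −88B.
Net: 0 + 48 − 88 = -40 billion.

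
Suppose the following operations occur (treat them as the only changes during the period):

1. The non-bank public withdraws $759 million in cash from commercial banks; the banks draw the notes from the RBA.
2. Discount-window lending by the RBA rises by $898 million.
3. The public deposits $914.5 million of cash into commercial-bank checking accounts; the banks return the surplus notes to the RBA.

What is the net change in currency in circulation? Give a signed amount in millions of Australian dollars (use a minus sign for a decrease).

-$155.5 million

Currency withdrawal $759 million: notes leave the central bank → +$759M.
Discount-window loan $898 million: no currency enters or leaves circulation → 0.
Currency deposit $914.5 million: notes return to the central bank → −$914.5M.
Net: 759 + 0 − 914.5 = -$155.5 million.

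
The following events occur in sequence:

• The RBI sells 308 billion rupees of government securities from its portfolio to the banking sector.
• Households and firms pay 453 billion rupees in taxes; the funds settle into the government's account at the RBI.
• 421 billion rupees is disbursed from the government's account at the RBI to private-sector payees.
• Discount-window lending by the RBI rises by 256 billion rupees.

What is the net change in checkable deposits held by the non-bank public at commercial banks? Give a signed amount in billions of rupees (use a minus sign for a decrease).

OMO sale (to banks) 308 billion rupees: the counterparty is a bank, so public deposits are unchanged → 0.
Government account inflow 453 billion rupees: non-bank counterparties' bank balances fall → −453B.
Government spending 421 billion rupees: non-bank counterparties' bank balances rise → +421B.
Discount-window loan 256 billion rupees: the counterparty is a bank, so public deposits are unchanged → 0.
Net: 0 − 453 + 421 + 0 = -32 billion.

-32 billion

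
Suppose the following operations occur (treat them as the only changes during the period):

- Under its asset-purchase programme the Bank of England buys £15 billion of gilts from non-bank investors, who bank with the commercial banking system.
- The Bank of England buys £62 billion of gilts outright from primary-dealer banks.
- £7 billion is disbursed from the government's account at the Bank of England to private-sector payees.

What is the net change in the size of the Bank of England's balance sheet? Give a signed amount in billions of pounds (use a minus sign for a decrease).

+£77 billion

Asset purchase (from non-banks) £15 billion: a Bank of England asset is acquired → +£15B.
OMO purchase (from banks) £62 billion: a Bank of England asset is acquired → +£62B.
Government spending £7 billion: only the composition of liabilities changes → 0.
Net: 15 + 62 + 0 = +£77 billion.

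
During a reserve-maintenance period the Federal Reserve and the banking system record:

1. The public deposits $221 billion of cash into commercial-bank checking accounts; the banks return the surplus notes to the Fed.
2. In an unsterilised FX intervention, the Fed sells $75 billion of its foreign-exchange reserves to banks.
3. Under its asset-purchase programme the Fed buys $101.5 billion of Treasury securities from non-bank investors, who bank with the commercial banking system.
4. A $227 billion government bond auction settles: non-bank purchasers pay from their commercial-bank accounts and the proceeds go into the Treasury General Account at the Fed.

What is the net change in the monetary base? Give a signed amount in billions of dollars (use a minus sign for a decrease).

Fed balance sheet:
  Assets:      Securities +$101.5B, Foreign assets −$75B
  Liabilities: Bank reserves +$20.5B, Currency in circulation −$221B, Government deposits +$227B
Monetary base = currency + reserves: −$221B + (+$20.5B) = -$200.5 billion.

-$200.5 billion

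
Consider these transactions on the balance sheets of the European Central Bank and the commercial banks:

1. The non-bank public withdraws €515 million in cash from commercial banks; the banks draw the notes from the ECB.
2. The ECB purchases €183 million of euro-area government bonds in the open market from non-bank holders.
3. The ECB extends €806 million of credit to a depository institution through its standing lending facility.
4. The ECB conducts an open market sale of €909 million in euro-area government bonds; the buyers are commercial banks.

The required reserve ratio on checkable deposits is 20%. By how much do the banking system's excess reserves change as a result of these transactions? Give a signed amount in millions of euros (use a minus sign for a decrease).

Currency withdrawal €515 million: reserves −€515M, deposits −€515M.
Asset purchase (from non-banks) €183 million: reserves +€183M, deposits +€183M.
Discount-window loan €806 million: reserves +€806M, deposits 0.
OMO sale (to banks) €909 million: reserves −€909M, deposits 0.
Totals: Δreserves = −€435M, Δdeposits = −€332M.
Δrequired reserves = 20% × −€332M = −€66.4M.
Δexcess reserves = Δreserves − Δrequired = −€435M − (−€66.4M) = -€368.6 million.

-€368.6 million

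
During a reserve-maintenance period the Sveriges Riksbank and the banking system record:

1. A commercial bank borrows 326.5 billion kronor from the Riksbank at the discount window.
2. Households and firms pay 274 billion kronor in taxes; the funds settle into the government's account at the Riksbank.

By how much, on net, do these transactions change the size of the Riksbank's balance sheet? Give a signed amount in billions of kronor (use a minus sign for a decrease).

Discount-window loan 326.5 billion kronor: a Riksbank asset is acquired → +326.5B.
Government account inflow 274 billion kronor: only the composition of liabilities changes → 0.
Net: 326.5 + 0 = +326.5 billion.

+326.5 billion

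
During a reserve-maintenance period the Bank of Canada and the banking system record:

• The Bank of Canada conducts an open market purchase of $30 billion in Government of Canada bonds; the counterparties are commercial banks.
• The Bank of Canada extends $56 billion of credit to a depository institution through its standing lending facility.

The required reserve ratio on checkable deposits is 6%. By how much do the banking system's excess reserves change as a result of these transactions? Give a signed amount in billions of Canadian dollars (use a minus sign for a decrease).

OMO purchase (from banks) $30 billion: reserves +$30B, deposits 0.
Discount-window loan $56 billion: reserves +$56B, deposits 0.
Totals: Δreserves = +$86B, Δdeposits = 0.
Δrequired reserves = 6% × 0 = 0.
Δexcess reserves = Δreserves − Δrequired = +$86B − (0) = +$86 billion.

+$86 billion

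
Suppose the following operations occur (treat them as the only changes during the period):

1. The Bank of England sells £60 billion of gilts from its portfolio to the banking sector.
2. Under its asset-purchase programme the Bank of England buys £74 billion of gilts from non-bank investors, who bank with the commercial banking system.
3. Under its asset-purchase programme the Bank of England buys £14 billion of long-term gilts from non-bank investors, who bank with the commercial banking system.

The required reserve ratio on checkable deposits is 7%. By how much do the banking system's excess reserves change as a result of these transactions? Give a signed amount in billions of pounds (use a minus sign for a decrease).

+£21.84 billion

OMO sale (to banks) £60 billion: reserves −£60B, deposits 0.
Asset purchase (from non-banks) £74 billion: reserves +£74B, deposits +£74B.
Asset purchase (from non-banks) £14 billion: reserves +£14B, deposits +£14B.
Totals: Δreserves = +£28B, Δdeposits = +£88B.
Δrequired reserves = 7% × +£88B = +£6.16B.
Δexcess reserves = Δreserves − Δrequired = +£28B − (+£6.16B) = +£21.84 billion.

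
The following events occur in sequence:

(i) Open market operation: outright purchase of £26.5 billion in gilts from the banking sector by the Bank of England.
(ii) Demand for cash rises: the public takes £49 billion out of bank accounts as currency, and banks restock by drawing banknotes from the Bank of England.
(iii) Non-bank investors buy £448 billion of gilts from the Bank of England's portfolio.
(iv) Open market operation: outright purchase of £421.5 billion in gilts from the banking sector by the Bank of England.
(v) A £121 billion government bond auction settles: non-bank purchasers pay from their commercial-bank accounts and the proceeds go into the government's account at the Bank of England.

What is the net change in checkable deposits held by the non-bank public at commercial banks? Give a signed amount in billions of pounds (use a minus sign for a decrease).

Bank of England balance sheet:
  Assets:      no change
  Liabilities: Bank reserves −£170B, Currency in circulation +£49B, Government deposits +£121B
Commercial banking system:
  Assets:      Reserves at CB −£170B, Securities −£448B
  Liabilities: Checkable deposits −£618B
So the change in checkable deposits held by the non-bank public at commercial banks is -£618 billion.

-£618 billion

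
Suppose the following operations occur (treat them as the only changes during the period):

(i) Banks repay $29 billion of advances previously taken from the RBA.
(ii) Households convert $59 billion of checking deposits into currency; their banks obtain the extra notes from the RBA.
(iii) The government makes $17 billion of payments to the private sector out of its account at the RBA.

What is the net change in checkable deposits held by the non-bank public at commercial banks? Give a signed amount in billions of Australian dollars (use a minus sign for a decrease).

-$42 billion

RBA balance sheet:
  Assets:      Loans to banks −$29B
  Liabilities: Bank reserves −$71B, Currency in circulation +$59B, Government deposits −$17B
Commercial banking system:
  Assets:      Reserves at CB −$71B
  Liabilities: Checkable deposits −$42B, Borrowings from CB −$29B
So the change in checkable deposits held by the non-bank public at commercial banks is -$42 billion.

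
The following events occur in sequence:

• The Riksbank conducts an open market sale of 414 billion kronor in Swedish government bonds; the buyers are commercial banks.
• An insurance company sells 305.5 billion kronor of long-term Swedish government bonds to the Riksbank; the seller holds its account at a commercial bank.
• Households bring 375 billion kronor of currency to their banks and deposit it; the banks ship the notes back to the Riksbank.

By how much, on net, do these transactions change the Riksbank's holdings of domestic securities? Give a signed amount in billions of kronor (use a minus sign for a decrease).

Riksbank balance sheet:
  Assets:      Securities −108.5B
  Liabilities: Bank reserves +266.5B, Currency in circulation −375B
Commercial banking system:
  Assets:      Reserves at CB +266.5B, Securities +414B
  Liabilities: Checkable deposits +680.5B
So the change in the Riksbank's holdings of domestic securities is -108.5 billion.

-108.5 billion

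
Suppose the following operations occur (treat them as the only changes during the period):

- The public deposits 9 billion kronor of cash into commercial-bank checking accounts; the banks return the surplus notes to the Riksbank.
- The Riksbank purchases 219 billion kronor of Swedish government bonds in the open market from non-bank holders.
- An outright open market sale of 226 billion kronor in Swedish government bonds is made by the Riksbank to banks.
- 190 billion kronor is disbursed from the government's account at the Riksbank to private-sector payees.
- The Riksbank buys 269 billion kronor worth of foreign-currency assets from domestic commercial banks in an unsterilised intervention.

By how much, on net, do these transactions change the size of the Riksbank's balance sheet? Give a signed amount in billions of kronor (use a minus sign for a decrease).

+262 billion

Currency deposit 9 billion kronor: only the composition of liabilities changes → 0.
Asset purchase (from non-banks) 219 billion kronor: a Riksbank asset is acquired → +219B.
OMO sale (to banks) 226 billion kronor: a Riksbank asset is shed → −226B.
Government spending 190 billion kronor: only the composition of liabilities changes → 0.
FX purchase 269 billion kronor: a Riksbank asset is acquired → +269B.
Net: 0 + 219 − 226 + 0 + 269 = +262 billion.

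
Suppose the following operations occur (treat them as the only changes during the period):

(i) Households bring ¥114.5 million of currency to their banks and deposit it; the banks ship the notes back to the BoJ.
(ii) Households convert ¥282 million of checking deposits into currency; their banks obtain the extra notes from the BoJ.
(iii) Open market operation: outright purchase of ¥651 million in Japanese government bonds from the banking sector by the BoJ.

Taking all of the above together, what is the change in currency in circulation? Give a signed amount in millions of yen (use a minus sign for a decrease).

Currency deposit ¥114.5 million: notes return to the central bank → −¥114.5M.
Currency withdrawal ¥282 million: notes leave the central bank → +¥282M.
OMO purchase (from banks) ¥651 million: no currency enters or leaves circulation → 0.
Net: −114.5 + 282 + 0 = +¥167.5 million.

+¥167.5 million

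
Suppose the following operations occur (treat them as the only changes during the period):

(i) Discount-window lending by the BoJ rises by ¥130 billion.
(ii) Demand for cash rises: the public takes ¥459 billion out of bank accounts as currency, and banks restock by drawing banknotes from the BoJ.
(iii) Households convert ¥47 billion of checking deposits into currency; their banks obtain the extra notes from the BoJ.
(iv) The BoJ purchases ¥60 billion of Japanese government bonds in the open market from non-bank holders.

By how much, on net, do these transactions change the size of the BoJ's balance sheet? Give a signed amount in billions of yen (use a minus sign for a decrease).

Discount-window loan ¥130 billion: a BoJ asset is acquired → +¥130B.
Currency withdrawal ¥459 billion: only the composition of liabilities changes → 0.
Currency withdrawal ¥47 billion: only the composition of liabilities changes → 0.
Asset purchase (from non-banks) ¥60 billion: a BoJ asset is acquired → +¥60B.
Net: 130 + 0 + 0 + 60 = +¥190 billion.

+¥190 billion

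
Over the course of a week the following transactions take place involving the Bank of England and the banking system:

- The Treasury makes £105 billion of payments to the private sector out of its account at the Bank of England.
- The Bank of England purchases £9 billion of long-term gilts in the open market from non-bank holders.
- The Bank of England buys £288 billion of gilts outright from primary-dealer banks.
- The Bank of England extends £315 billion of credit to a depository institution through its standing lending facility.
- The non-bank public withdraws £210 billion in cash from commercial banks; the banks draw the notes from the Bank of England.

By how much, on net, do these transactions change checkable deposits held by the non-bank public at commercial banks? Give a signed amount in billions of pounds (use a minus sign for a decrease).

-£96 billion

Bank of England balance sheet:
  Assets:      Securities +£297B, Loans to banks +£315B
  Liabilities: Bank reserves +£507B, Currency in circulation +£210B, Government deposits −£105B
Commercial banking system:
  Assets:      Reserves at CB +£507B, Securities −£288B
  Liabilities: Checkable deposits −£96B, Borrowings from CB +£315B
So the change in checkable deposits held by the non-bank public at commercial banks is -£96 billion.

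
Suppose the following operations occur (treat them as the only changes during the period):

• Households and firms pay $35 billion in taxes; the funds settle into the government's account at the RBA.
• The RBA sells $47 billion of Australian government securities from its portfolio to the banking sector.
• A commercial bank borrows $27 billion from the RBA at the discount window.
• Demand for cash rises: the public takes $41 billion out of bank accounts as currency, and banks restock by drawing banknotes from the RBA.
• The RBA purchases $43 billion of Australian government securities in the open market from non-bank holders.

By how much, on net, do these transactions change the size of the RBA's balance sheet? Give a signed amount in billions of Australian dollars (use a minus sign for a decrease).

RBA balance sheet:
  Assets:      Securities −$4B, Loans to banks +$27B
  Liabilities: Bank reserves −$53B, Currency in circulation +$41B, Government deposits +$35B
Change in total RBA assets = +$23 billion.

+$23 billion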